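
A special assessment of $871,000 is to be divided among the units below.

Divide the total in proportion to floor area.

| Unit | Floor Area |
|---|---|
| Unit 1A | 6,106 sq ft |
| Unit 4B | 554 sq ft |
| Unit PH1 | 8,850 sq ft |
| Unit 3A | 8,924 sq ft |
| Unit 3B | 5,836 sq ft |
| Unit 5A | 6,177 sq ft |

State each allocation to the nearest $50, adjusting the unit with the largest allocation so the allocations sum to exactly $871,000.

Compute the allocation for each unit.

Unit 1A: $145,900; Unit 4B: $13,250; Unit PH1: $211,500; Unit 3A: $213,300; Unit 3B: $139,450; Unit 5A: $147,600

Sum of floor area: 36,447.
Pro-rata amounts: Unit 1A 6,106/36,447 × $871,000 = 145,919.44; Unit 4B 554/36,447 × $871,000 = 13,239.33; Unit PH1 8,850/36,447 × $871,000 = 211,494.77; Unit 3A 8,924/36,447 × $871,000 = 213,263.20; Unit 3B 5,836/36,447 × $871,000 = 139,467.06; Unit 5A 6,177/36,447 × $871,000 = 147,616.18.
After rounding ($50): Unit 1A $145,900; Unit 4B $13,250; Unit PH1 $211,500; Unit 3A $213,250; Unit 3B $139,450; Unit 5A $147,600. Sum = $870,950.
Difference $871,000 − $870,950 = +$50 applied to largest allocation (Unit 3A): Unit 3A becomes $213,300.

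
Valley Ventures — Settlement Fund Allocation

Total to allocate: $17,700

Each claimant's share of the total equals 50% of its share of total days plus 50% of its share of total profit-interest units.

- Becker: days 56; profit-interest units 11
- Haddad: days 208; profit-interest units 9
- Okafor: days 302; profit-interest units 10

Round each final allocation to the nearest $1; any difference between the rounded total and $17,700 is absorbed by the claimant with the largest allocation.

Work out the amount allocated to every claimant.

Days total 566; profit-interest units total 30.
Combined weights (50% days + 50% profit-interest units): Becker 0.2328; Haddad 0.3337; Okafor 0.4335.
Pro-rata amounts: Becker 4,120.62; Haddad 5,907.30; Okafor 7,672.08.
After rounding ($1): Becker $4,121; Haddad $5,907; Okafor $7,672. Sum = $17,700.
Rounded total matches; no reconciliation needed.

Becker: $4,121 | Haddad: $5,907 | Okafor: $7,672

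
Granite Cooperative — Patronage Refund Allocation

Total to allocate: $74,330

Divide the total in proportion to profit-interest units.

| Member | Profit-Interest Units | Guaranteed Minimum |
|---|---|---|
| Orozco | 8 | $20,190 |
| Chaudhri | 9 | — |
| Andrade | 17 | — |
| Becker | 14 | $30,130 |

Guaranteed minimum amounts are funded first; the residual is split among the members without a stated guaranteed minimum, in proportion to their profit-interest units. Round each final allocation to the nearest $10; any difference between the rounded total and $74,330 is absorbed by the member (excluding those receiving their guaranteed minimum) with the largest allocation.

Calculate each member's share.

Orozco: $20,190 | Chaudhri: $8,310 | Andrade: $15,700 | Becker: $30,130

Minimums first: Orozco $20,190; Becker $30,130. Residual $24,010.
Residual split over remaining profit-interest units 26: Chaudhri 8,311.15 → $8,310; Andrade 15,698.85 → $15,700.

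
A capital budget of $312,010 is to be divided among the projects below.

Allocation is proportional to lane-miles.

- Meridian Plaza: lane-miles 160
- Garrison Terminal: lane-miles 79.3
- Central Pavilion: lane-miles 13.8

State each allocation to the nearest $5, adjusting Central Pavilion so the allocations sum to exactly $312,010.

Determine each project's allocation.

Meridian Plaza: $197,240 | Garrison Terminal: $97,755 | Central Pavilion: $17,015

Sum of lane-miles: 253.1.
Raw shares: Meridian Plaza 160/253.1 × $312,010 = 197,240.62; Garrison Terminal 79.3/253.1 × $312,010 = 97,757.38; Central Pavilion 13.8/253.1 × $312,010 = 17,012.00.
After rounding ($5): Meridian Plaza $197,240; Garrison Terminal $97,755; Central Pavilion $17,010. Sum = $312,005.
Difference $312,010 − $312,005 = +$5 applied to Central Pavilion: Central Pavilion becomes $17,015.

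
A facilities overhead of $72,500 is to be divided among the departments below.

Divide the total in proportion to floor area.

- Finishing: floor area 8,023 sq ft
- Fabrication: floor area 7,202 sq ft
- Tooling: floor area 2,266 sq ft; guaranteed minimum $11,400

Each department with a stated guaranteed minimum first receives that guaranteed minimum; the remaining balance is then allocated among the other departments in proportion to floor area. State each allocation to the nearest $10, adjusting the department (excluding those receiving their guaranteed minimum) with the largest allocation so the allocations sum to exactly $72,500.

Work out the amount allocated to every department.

Finishing: $32,200; Fabrication: $28,900; Tooling: $11,400

Fund the minimums — Tooling $11,400. Residual $61,100.
Residual split over remaining floor area 15,225: Finishing 32,197.39 → $32,200; Fabrication 28,902.61 → $28,900.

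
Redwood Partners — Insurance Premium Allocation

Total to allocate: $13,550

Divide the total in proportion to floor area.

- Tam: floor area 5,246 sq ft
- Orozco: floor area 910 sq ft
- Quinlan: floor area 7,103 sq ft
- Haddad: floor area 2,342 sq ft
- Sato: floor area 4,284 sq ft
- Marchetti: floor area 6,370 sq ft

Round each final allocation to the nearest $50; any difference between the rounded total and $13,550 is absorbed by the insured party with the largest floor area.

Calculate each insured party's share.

Tam: $2,700 | Orozco: $450 | Quinlan: $3,700 | Haddad: $1,200 | Sato: $2,200 | Marchetti: $3,300

Floor area total: 26,255.
Unrounded shares: Tam 5,246/26,255 × $13,550 = 2,707.42; Orozco 910/26,255 × $13,550 = 469.64; Quinlan 7,103/26,255 × $13,550 = 3,665.80; Haddad 2,342/26,255 × $13,550 = 1,208.69; Sato 4,284/26,255 × $13,550 = 2,210.94; Marchetti 6,370/26,255 × $13,550 = 3,287.51.
Rounded to nearest $50: Tam $2,700; Orozco $450; Quinlan $3,650; Haddad $1,200; Sato $2,200; Marchetti $3,300. Sum = $13,500.
Difference $13,550 − $13,500 = +$50 applied to largest floor area (Quinlan): Quinlan becomes $3,700.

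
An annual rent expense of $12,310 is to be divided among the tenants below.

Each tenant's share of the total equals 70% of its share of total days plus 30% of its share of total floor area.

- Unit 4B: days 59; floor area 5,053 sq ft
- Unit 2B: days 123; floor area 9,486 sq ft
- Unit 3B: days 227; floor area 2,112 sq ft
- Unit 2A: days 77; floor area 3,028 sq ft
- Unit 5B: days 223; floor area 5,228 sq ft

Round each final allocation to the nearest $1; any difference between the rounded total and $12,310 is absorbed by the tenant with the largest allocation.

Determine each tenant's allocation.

Totals — days 709, floor area 24,907.
Composite weights (70% days + 30% floor area): Unit 4B 0.1191; Unit 2B 0.2357; Unit 3B 0.2496; Unit 2A 0.1125; Unit 5B 0.2831.
Proportional shares: Unit 4B 1,466.29; Unit 2B 2,901.41; Unit 3B 3,072.05; Unit 2A 1,384.80; Unit 5B 3,485.45.
At nearest $1: Unit 4B $1,466; Unit 2B $2,901; Unit 3B $3,072; Unit 2A $1,385; Unit 5B $3,485. Sum = $12,309.
Difference $12,310 − $12,309 = +$1 applied to largest allocation (Unit 5B): Unit 5B becomes $3,486.

Unit 4B: $1,466 | Unit 2B: $2,901 | Unit 3B: $3,072 | Unit 2A: $1,385 | Unit 5B: $3,486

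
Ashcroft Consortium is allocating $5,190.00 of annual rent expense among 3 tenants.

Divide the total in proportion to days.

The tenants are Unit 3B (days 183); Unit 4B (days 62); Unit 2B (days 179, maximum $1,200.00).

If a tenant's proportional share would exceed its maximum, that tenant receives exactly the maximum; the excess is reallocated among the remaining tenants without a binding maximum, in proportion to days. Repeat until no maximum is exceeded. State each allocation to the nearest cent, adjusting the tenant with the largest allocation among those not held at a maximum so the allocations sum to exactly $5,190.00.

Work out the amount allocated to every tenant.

Unit 3B: $2,980.29; Unit 4B: $1,009.71; Unit 2B: $1,200.00

Sum of days: 424.
Pro-rata shares before constraints: Unit 3B 2,240.0236; Unit 4B 758.9151; Unit 2B 2,191.0613.
Capped: Unit 2B ($1,200.00); balance $3,990.00 reallocated over remaining days 245.
Shares after redistribution: Unit 3B 2,980.2857 → $2,980.29; Unit 4B 1,009.7143 → $1,009.71.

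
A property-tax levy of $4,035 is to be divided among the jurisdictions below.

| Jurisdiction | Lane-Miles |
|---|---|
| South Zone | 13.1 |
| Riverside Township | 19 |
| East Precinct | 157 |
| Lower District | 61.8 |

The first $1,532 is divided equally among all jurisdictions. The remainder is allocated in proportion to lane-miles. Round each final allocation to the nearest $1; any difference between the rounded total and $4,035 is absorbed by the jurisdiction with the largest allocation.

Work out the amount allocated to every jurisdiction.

First tranche $1,532 split equally: $383 each.
Remainder $2,503 by lane-miles (total 250.9): South Zone 130.69 → $131; Riverside Township 189.55 → $190; East Precinct 1,566.25 → $1,566; Lower District 616.52 → $617.
Rounding difference −$1 on remainder applied to East Precinct.
Totals: South Zone $383 + $131 = $514; Riverside Township $383 + $190 = $573; East Precinct $383 + $1,565 = $1,948; Lower District $383 + $617 = $1,000.

South Zone: $514 | Riverside Township: $573 | East Precinct: $1,948 | Lower District: $1,000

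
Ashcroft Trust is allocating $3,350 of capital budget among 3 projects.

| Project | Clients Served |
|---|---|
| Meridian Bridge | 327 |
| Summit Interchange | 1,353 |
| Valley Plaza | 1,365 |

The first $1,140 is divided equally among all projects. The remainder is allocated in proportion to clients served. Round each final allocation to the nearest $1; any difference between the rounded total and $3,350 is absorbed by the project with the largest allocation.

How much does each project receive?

Meridian Bridge: $617 · Summit Interchange: $1,362 · Valley Plaza: $1,371

Equal tier: $1,140 ÷ 3 = $380 apiece.
Remainder $2,210 by clients served (total 3,045): Meridian Bridge 237.33 → $237; Summit Interchange 981.98 → $982; Valley Plaza 990.69 → $991.
Totals: Meridian Bridge $380 + $237 = $617; Summit Interchange $380 + $982 = $1,362; Valley Plaza $380 + $991 = $1,371.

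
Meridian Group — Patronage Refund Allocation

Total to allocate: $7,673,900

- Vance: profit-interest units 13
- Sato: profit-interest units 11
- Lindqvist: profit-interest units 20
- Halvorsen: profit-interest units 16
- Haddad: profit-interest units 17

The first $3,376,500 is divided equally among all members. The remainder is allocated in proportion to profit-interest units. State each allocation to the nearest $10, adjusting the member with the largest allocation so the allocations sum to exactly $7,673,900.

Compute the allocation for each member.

Vance: $1,400,840 · Sato: $1,289,210 · Lindqvist: $1,791,500 · Halvorsen: $1,568,270 · Haddad: $1,624,080

First tranche $3,376,500 split equally: $675,300 each.
Remainder $4,297,400 by profit-interest units (total 77): Vance 725,535.06 → $725,540; Sato 613,914.29 → $613,910; Lindqvist 1,116,207.79 → $1,116,210; Halvorsen 892,966.23 → $892,970; Haddad 948,776.62 → $948,780.
Rounding difference −$10 on remainder applied to Lindqvist.
Totals: Vance $675,300 + $725,540 = $1,400,840; Sato $675,300 + $613,910 = $1,289,210; Lindqvist $675,300 + $1,116,200 = $1,791,500; Halvorsen $675,300 + $892,970 = $1,568,270; Haddad $675,300 + $948,780 = $1,624,080.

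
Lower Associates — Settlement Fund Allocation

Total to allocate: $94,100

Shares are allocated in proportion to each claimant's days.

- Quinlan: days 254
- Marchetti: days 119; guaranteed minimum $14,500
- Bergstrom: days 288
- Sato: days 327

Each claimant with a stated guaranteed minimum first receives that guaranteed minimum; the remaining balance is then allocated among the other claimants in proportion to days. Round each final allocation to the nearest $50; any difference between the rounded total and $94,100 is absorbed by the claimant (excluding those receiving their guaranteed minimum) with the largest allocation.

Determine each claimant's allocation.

Quinlan: $23,250; Marchetti: $14,500; Bergstrom: $26,400; Sato: $29,950

Fund the minimums — Marchetti $14,500. Remaining pool $79,600.
Remaining pool split over remaining days 869: Quinlan 23,266.28 → $23,250; Bergstrom 26,380.67 → $26,400; Sato 29,953.05 → $29,950.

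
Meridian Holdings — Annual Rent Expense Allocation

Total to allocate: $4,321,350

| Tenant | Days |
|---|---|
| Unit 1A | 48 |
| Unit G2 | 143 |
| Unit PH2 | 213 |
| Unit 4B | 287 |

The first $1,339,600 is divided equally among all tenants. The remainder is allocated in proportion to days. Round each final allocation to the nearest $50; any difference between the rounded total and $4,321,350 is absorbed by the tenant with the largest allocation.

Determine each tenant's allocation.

Equal tier: $1,339,600 ÷ 4 = $334,900 apiece.
Remainder $2,981,750 by days (total 691): Unit 1A 207,125.90 → $207,150; Unit G2 617,062.59 → $617,050; Unit PH2 919,121.20 → $919,100; Unit 4B 1,238,440.30 → $1,238,450.
Totals: Unit 1A $334,900 + $207,150 = $542,050; Unit G2 $334,900 + $617,050 = $951,950; Unit PH2 $334,900 + $919,100 = $1,254,000; Unit 4B $334,900 + $1,238,450 = $1,573,350.

Unit 1A: $542,050 | Unit G2: $951,950 | Unit PH2: $1,254,000 | Unit 4B: $1,573,350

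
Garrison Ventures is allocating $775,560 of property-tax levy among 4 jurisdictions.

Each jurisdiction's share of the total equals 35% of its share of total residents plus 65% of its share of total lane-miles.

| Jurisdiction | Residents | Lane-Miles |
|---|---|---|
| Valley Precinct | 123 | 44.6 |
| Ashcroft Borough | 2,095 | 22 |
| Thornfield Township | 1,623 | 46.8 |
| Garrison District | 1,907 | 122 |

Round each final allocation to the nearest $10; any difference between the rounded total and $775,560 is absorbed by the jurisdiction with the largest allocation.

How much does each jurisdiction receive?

Residents total 5,748; lane-miles total 235.4.
Blended shares (35% residents + 65% lane-miles): Valley Precinct 0.1306; Ashcroft Borough 0.1883; Thornfield Township 0.2281; Garrison District 0.4530.
Unrounded shares: Valley Precinct 101,320.43; Ashcroft Borough 146,048.63; Thornfield Township 176,868.42; Garrison District 351,322.52.
Rounded to nearest $10: Valley Precinct $101,320; Ashcroft Borough $146,050; Thornfield Township $176,870; Garrison District $351,320. Sum = $775,560.
No rounding difference to absorb.

Valley Precinct: $101,320; Ashcroft Borough: $146,050; Thornfield Township: $176,870; Garrison District: $351,320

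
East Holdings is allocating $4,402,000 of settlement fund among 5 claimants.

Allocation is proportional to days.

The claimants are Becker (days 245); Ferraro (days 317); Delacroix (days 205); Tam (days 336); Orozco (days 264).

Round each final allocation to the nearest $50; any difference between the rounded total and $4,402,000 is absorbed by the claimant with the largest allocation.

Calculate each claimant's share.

Total days = 1,367.
Proportional shares: Becker 245/1,367 × $4,402,000 = 788,946.60; Ferraro 317/1,367 × $4,402,000 = 1,020,800.29; Delacroix 205/1,367 × $4,402,000 = 660,138.99; Tam 336/1,367 × $4,402,000 = 1,081,983.91; Orozco 264/1,367 × $4,402,000 = 850,130.21.
After rounding ($50): Becker $788,950; Ferraro $1,020,800; Delacroix $660,150; Tam $1,082,000; Orozco $850,150. Sum = $4,402,050.
Difference $4,402,000 − $4,402,050 = −$50 applied to largest allocation (Tam): Tam becomes $1,081,950.

Becker: $788,950 · Ferraro: $1,020,800 · Delacroix: $660,150 · Tam: $1,081,950 · Orozco: $850,150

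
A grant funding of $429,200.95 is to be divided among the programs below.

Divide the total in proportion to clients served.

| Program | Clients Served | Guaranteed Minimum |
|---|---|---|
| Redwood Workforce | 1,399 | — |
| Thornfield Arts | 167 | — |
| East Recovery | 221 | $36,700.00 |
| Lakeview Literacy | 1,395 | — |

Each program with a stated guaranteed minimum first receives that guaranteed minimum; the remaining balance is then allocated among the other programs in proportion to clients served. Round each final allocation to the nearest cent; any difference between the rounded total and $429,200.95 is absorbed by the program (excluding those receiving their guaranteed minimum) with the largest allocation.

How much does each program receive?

Redwood Workforce: $185,447.09; Thornfield Arts: $22,137.00; East Recovery: $36,700.00; Lakeview Literacy: $184,916.86

Fund the minimums — East Recovery $36,700.00. Residual $392,500.95.
Residual split over remaining clients served 2,961: Redwood Workforce 185,447.0885 → $185,447.09; Thornfield Arts 22,137.0006 → $22,137.00; Lakeview Literacy 184,916.8609 → $184,916.86.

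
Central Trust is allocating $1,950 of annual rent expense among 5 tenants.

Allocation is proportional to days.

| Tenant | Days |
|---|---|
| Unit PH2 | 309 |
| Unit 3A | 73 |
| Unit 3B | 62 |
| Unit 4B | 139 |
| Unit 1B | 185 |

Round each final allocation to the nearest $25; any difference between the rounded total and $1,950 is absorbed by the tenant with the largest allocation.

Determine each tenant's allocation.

Combined days = 768.
Proportional shares: Unit PH2 309/768 × $1,950 = 784.57; Unit 3A 73/768 × $1,950 = 185.35; Unit 3B 62/768 × $1,950 = 157.42; Unit 4B 139/768 × $1,950 = 352.93; Unit 1B 185/768 × $1,950 = 469.73.
After rounding ($25): Unit PH2 $775; Unit 3A $175; Unit 3B $150; Unit 4B $350; Unit 1B $475. Sum = $1,925.
Difference $1,950 − $1,925 = +$25 applied to largest allocation (Unit PH2): Unit PH2 becomes $800.

Unit PH2: $800; Unit 3A: $175; Unit 3B: $150; Unit 4B: $350; Unit 1B: $475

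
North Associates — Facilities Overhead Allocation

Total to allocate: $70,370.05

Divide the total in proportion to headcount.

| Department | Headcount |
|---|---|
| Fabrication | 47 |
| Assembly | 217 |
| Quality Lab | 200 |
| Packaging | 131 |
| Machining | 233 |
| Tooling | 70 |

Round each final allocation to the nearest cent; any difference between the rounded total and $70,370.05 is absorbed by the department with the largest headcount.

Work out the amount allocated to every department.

Fabrication: $3,683.06; Assembly: $17,004.79; Quality Lab: $15,672.62; Packaging: $10,265.56; Machining: $18,258.60; Tooling: $5,485.42

Combined headcount = 47 + 217 + 200 + 131 + 233 + 70 = 898.
Unrounded shares: Fabrication 3,683.06498; Assembly 17,004.7894; Quality Lab 15,672.6169; Packaging 10,265.5641; Machining 18,258.5987; Tooling 5,485.4159.
Rounded to nearest cent: Fabrication $3,683.06; Assembly $17,004.79; Quality Lab $15,672.62; Packaging $10,265.56; Machining $18,258.60; Tooling $5,485.42. Sum = $70,370.05.
No rounding difference to absorb.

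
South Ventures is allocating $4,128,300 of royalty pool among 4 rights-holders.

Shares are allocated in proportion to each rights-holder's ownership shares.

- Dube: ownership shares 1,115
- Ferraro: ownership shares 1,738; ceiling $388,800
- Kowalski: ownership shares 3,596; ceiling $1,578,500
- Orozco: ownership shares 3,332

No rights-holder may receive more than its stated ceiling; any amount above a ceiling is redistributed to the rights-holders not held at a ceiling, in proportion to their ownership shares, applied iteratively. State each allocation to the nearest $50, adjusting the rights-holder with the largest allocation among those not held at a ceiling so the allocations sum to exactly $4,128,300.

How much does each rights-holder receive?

Sum of ownership shares: 9,781.
Proportional shares (ignoring caps): Dube 470,611.85; Ferraro 733,563.58; Kowalski 1,517,775.97; Orozco 1,406,348.59.
Cap binds for Ferraro ($388,800); remaining pool $3,739,500 reallocated over remaining ownership shares 8,043.
Cap binds for Kowalski ($1,578,500); remaining pool $2,161,000 reallocated over remaining ownership shares 4,447.
Redistributed shares: Dube 541,829.32 → $541,850; Orozco 1,619,170.68 → $1,619,150.

Dube: $541,850 · Ferraro: $388,800 · Kowalski: $1,578,500 · Orozco: $1,619,150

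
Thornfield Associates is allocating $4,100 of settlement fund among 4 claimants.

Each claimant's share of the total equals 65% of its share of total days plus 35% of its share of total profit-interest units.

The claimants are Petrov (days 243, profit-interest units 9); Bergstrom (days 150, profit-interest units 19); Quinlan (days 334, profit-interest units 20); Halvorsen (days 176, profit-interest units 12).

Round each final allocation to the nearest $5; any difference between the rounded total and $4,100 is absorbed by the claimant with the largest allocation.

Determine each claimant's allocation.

Petrov: $930; Bergstrom: $895; Quinlan: $1,470; Halvorsen: $805

Totals — days 903, profit-interest units 60.
Composite weights (65% days + 35% profit-interest units): Petrov 0.2274; Bergstrom 0.2188; Quinlan 0.3571; Halvorsen 0.1967.
Proportional shares: Petrov 932.41; Bergstrom 897.11; Quinlan 1,464.06; Halvorsen 806.42.
Rounded to nearest $5: Petrov $930; Bergstrom $895; Quinlan $1,465; Halvorsen $805. Sum = $4,095.
Difference $4,100 − $4,095 = +$5 applied to largest allocation (Quinlan): Quinlan becomes $1,470.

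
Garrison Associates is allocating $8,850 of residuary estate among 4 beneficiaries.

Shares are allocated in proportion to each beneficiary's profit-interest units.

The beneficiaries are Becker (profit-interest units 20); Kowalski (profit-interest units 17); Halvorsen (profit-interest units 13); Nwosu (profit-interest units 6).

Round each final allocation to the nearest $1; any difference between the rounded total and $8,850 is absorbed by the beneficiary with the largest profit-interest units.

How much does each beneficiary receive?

Becker: $3,161 · Kowalski: $2,687 · Halvorsen: $2,054 · Nwosu: $948

Combined profit-interest units = 20 + 17 + 13 + 6 = 56.
Raw shares: Becker 3,160.71; Kowalski 2,686.61; Halvorsen 2,054.46; Nwosu 948.21.
Rounded to nearest $1: Becker $3,161; Kowalski $2,687; Halvorsen $2,054; Nwosu $948. Sum = $8,850.
Sum already equals the total — no adjustment.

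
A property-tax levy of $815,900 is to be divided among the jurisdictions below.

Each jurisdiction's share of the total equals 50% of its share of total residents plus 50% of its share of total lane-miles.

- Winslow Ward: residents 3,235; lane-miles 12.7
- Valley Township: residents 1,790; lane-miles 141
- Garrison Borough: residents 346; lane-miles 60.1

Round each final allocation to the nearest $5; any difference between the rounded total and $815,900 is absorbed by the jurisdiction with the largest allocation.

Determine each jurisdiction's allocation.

Totals — residents 5,371, lane-miles 213.8.
Blended shares (50% residents + 50% lane-miles): Winslow Ward 0.3309; Valley Township 0.4964; Garrison Borough 0.1728.
Raw shares: Winslow Ward 269,944.60; Valley Township 404,998.94; Garrison Borough 140,956.46.
Rounded to nearest $5: Winslow Ward $269,945; Valley Township $405,000; Garrison Borough $140,955. Sum = $815,900.
Rounded total matches; no reconciliation needed.

Winslow Ward: $269,945 · Valley Township: $405,000 · Garrison Borough: $140,955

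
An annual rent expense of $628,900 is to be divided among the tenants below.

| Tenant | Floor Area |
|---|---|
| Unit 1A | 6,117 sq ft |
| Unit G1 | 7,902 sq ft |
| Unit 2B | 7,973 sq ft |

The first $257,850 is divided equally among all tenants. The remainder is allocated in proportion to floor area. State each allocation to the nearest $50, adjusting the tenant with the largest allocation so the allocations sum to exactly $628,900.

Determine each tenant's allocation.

Unit 1A: $189,150; Unit G1: $219,250; Unit 2B: $220,500

First tranche $257,850 split equally: $85,950 each.
Remainder $371,050 by floor area (total 21,992): Unit 1A 103,206.30 → $103,200; Unit G1 133,322.89 → $133,300; Unit 2B 134,520.81 → $134,500.
Rounding difference +$50 on remainder applied to Unit 2B.
Totals: Unit 1A $85,950 + $103,200 = $189,150; Unit G1 $85,950 + $133,300 = $219,250; Unit 2B $85,950 + $134,550 = $220,500.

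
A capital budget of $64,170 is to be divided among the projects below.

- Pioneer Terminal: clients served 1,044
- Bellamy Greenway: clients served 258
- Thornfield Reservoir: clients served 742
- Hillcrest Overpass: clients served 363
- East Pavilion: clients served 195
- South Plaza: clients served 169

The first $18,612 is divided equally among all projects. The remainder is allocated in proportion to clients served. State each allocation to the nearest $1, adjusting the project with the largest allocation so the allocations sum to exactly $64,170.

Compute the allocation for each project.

Pioneer Terminal: $20,266; Bellamy Greenway: $7,344; Thornfield Reservoir: $15,301; Hillcrest Overpass: $9,070; East Pavilion: $6,308; South Plaza: $5,881

$18,612 shared equally gives $3,102 per project.
Remainder $45,558 by clients served (total 2,771): Pioneer Terminal 17,164.40 → $17,164; Bellamy Greenway 4,241.78 → $4,242; Thornfield Reservoir 12,199.22 → $12,199; Hillcrest Overpass 5,968.08 → $5,968; East Pavilion 3,205.99 → $3,206; South Plaza 2,778.53 → $2,779.
Totals: Pioneer Terminal $3,102 + $17,164 = $20,266; Bellamy Greenway $3,102 + $4,242 = $7,344; Thornfield Reservoir $3,102 + $12,199 = $15,301; Hillcrest Overpass $3,102 + $5,968 = $9,070; East Pavilion $3,102 + $3,206 = $6,308; South Plaza $3,102 + $2,779 = $5,881.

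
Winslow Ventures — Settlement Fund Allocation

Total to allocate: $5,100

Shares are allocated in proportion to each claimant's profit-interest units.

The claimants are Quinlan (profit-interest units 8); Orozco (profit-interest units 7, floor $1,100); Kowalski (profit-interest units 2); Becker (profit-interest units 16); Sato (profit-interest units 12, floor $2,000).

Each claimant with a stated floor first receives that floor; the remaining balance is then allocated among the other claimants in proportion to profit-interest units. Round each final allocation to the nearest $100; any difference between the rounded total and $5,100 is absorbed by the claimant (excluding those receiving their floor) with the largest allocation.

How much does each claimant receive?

Guaranteed amounts: Orozco $1,100; Sato $2,000. Residual $2,000.
Residual split over remaining profit-interest units 26: Quinlan 615.38 → $600; Kowalski 153.85 → $200; Becker 1,230.77 → $1,200.

Quinlan: $600 · Orozco: $1,100 · Kowalski: $200 · Becker: $1,200 · Sato: $2,000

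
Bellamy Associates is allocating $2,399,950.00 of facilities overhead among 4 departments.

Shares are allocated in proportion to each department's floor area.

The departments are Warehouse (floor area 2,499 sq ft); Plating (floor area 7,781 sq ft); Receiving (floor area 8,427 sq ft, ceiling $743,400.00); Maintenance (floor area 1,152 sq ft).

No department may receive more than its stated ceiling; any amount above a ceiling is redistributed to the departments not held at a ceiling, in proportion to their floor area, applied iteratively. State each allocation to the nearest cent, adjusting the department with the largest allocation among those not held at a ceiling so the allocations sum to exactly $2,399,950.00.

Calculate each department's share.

Combined floor area = 19,859.
Proportional shares (ignoring caps): Warehouse 302,002.8728; Plating 940,329.8731; Receiving 1,018,398.6429; Maintenance 139,218.6112.
Cap binds for Receiving ($743,400.00); remaining pool $1,656,550.00 reallocated over remaining floor area 11,432.
Redistributed shares: Warehouse 362,116.7294 → $362,116.73; Plating 1,127,503.1097 → $1,127,503.11; Maintenance 166,930.1610 → $166,930.16.

Warehouse: $362,116.73 | Plating: $1,127,503.11 | Receiving: $743,400.00 | Maintenance: $166,930.16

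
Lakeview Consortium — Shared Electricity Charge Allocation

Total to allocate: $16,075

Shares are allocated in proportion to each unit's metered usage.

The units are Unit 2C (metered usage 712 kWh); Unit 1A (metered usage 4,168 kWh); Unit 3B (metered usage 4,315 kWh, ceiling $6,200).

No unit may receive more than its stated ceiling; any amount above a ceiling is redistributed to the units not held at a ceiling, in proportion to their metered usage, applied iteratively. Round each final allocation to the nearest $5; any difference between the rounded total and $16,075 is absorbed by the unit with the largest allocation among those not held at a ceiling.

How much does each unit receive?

Unit 2C: $1,440 | Unit 1A: $8,435 | Unit 3B: $6,200

Total metered usage = 9,195.
Unconstrained shares: Unit 2C 1,244.74; Unit 1A 7,286.63; Unit 3B 7,543.62.
Cap binds for Unit 3B ($6,200); balance $9,875 reallocated over remaining metered usage 4,880.
Redistributed shares: Unit 2C 1,440.78 → $1,440; Unit 1A 8,434.22 → $8,435.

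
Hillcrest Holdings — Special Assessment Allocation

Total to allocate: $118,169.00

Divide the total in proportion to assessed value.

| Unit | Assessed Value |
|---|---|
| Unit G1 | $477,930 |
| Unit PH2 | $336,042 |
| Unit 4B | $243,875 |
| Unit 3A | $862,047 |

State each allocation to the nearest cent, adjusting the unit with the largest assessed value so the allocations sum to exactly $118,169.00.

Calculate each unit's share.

Unit G1: $29,416.47; Unit PH2: $20,683.30; Unit 4B: $15,010.45; Unit 3A: $53,058.78

Total assessed value = 477,930 + 336,042 + 243,875 + 862,047 = 1,919,894.
Raw shares: Unit G1 29,416.4731; Unit PH2 20,683.3018; Unit 4B 15,010.4458; Unit 3A 53,058.7793.
At nearest cent: Unit G1 $29,416.47; Unit PH2 $20,683.30; Unit 4B $15,010.45; Unit 3A $53,058.78. Sum = $118,169.00.
Sum already equals the total — no adjustment.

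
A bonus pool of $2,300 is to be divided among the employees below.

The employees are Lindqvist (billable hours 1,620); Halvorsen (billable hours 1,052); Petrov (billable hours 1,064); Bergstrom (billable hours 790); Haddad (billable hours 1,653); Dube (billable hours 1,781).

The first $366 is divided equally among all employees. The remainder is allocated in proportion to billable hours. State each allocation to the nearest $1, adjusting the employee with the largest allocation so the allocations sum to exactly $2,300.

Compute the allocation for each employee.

Lindqvist: $455 | Halvorsen: $317 | Petrov: $320 | Bergstrom: $253 | Haddad: $463 | Dube: $492

First tranche $366 split equally: $61 each.
Remainder $1,934 by billable hours (total 7,960): Lindqvist 393.60 → $394; Halvorsen 255.60 → $256; Petrov 258.51 → $259; Bergstrom 191.94 → $192; Haddad 401.62 → $402; Dube 432.72 → $433.
Rounding difference −$2 on remainder applied to Dube.
Totals: Lindqvist $61 + $394 = $455; Halvorsen $61 + $256 = $317; Petrov $61 + $259 = $320; Bergstrom $61 + $192 = $253; Haddad $61 + $402 = $463; Dube $61 + $431 = $492.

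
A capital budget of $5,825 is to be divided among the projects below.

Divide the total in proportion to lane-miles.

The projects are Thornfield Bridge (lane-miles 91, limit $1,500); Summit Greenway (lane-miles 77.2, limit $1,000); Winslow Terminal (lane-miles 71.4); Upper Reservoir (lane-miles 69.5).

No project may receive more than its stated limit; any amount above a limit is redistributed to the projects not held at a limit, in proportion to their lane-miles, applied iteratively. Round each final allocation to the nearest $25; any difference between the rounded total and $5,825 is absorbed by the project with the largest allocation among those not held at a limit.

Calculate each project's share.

Combined lane-miles = 309.1.
Proportional shares (ignoring caps): Thornfield Bridge 1,714.90; Summit Greenway 1,454.84; Winslow Terminal 1,345.54; Upper Reservoir 1,309.73.
Cap binds for Thornfield Bridge ($1,500), Summit Greenway ($1,000); balance $3,325 reallocated over remaining lane-miles 140.9.
Remaining shares: Winslow Terminal 1,684.92 → $1,675; Upper Reservoir 1,640.08 → $1,650.

Thornfield Bridge: $1,500 · Summit Greenway: $1,000 · Winslow Terminal: $1,675 · Upper Reservoir: $1,650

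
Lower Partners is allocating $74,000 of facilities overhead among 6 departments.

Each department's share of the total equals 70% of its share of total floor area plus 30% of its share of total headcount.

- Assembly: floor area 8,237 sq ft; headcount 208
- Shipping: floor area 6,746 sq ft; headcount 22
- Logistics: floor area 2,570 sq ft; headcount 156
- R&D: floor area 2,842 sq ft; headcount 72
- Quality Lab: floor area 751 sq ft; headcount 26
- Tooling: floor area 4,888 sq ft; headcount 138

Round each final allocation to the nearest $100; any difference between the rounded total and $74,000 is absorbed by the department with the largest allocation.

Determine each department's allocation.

Totals — floor area 26,034, headcount 622.
Composite weights (70% floor area + 30% headcount): Assembly 0.3218; Shipping 0.1920; Logistics 0.1443; R&D 0.1111; Quality Lab 0.0327; Tooling 0.1980.
Raw shares: Assembly 23,813.00; Shipping 14,207.76; Logistics 10,681.39; R&D 8,224.52; Quality Lab 2,422.24; Tooling 14,651.08.
At nearest $100: Assembly $23,800; Shipping $14,200; Logistics $10,700; R&D $8,200; Quality Lab $2,400; Tooling $14,700. Sum = $74,000.
No rounding difference to absorb.

Assembly: $23,800 | Shipping: $14,200 | Logistics: $10,700 | R&D: $8,200 | Quality Lab: $2,400 | Tooling: $14,700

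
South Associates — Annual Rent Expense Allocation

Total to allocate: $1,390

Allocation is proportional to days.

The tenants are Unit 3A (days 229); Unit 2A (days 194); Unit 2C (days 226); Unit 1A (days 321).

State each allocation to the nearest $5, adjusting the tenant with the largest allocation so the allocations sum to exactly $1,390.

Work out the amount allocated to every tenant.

Unit 3A: $330; Unit 2A: $280; Unit 2C: $325; Unit 1A: $455

Days total: 970.
Raw shares: Unit 3A 229/970 × $1,390 = 328.15; Unit 2A 194/970 × $1,390 = 278.00; Unit 2C 226/970 × $1,390 = 323.86; Unit 1A 321/970 × $1,390 = 459.99.
Rounded to nearest $5: Unit 3A $330; Unit 2A $280; Unit 2C $325; Unit 1A $460. Sum = $1,395.
Difference $1,390 − $1,395 = −$5 applied to largest allocation (Unit 1A): Unit 1A becomes $455.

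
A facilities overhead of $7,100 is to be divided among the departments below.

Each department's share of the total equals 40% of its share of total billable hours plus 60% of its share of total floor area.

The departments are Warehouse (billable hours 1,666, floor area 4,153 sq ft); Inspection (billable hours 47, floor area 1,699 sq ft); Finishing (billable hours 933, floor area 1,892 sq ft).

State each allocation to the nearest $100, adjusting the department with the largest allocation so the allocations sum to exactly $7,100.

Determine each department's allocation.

Totals — billable hours 2,646, floor area 7,744.
Combined weights (40% billable hours + 60% floor area): Warehouse 0.5736; Inspection 0.1387; Finishing 0.2876.
Proportional shares: Warehouse 4,072.73; Inspection 985.07; Finishing 2,042.20.
At nearest $100: Warehouse $4,100; Inspection $1,000; Finishing $2,000. Sum = $7,100.
Rounded total matches; no reconciliation needed.

Warehouse: $4,100; Inspection: $1,000; Finishing: $2,000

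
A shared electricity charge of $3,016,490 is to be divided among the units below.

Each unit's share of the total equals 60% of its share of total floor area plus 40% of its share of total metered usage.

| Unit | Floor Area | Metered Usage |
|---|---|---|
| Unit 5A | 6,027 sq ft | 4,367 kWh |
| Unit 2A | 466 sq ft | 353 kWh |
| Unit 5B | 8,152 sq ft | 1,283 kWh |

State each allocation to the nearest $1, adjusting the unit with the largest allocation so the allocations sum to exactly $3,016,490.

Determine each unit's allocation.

Totals — floor area 14,645, metered usage 6,003.
Combined weights (60% floor area + 40% metered usage): Unit 5A 0.5379; Unit 2A 0.0426; Unit 5B 0.4195.
Pro-rata amounts: Unit 5A 1,622,605.28; Unit 2A 128,542.93; Unit 5B 1,265,341.79.
At nearest $1: Unit 5A $1,622,605; Unit 2A $128,543; Unit 5B $1,265,342. Sum = $3,016,490.
No rounding difference to absorb.

Unit 5A: $1,622,605 · Unit 2A: $128,543 · Unit 5B: $1,265,342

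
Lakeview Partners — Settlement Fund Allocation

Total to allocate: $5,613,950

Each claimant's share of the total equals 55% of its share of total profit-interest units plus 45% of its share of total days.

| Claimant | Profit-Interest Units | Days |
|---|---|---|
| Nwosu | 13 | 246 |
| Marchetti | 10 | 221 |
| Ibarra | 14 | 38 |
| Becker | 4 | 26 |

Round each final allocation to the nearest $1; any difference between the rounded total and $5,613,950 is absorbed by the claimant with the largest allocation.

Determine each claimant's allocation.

Totals — profit-interest units 41, days 531.
Blended shares (55% profit-interest units + 45% days): Nwosu 0.3829; Marchetti 0.3214; Ibarra 0.2200; Becker 0.0757.
Pro-rata amounts: Nwosu 2,149,383.96; Marchetti 1,804,517.08; Ibarra 1,235,115.42; Becker 424,933.54.
At nearest $1: Nwosu $2,149,384; Marchetti $1,804,517; Ibarra $1,235,115; Becker $424,934. Sum = $5,613,950.
Rounded total matches; no reconciliation needed.

Nwosu: $2,149,384 | Marchetti: $1,804,517 | Ibarra: $1,235,115 | Becker: $424,934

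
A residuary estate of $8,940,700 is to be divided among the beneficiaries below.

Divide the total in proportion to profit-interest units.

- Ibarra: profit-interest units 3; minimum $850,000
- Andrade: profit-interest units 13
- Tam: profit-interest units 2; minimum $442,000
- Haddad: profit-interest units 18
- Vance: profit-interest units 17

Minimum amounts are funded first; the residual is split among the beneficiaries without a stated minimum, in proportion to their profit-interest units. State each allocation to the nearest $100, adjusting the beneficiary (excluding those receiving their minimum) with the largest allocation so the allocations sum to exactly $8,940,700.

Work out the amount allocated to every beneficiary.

Ibarra: $850,000 | Andrade: $2,071,500 | Tam: $442,000 | Haddad: $2,868,300 | Vance: $2,708,900

Fund the minimums — Ibarra $850,000; Tam $442,000. Remaining pool $7,648,700.
Remaining pool split over remaining profit-interest units 48: Andrade 2,071,522.92 → $2,071,500; Haddad 2,868,262.50 → $2,868,300; Vance 2,708,914.58 → $2,708,900.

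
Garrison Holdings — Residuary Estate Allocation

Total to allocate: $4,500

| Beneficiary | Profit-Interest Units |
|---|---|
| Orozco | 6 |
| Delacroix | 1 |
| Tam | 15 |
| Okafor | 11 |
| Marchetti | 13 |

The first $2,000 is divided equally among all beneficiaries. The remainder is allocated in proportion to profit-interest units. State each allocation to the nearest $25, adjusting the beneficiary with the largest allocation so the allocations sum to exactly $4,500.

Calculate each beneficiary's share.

$2,000 shared equally gives $400 per beneficiary.
Remainder $2,500 by profit-interest units (total 46): Orozco 326.09 → $325; Delacroix 54.35 → $50; Tam 815.22 → $825; Okafor 597.83 → $600; Marchetti 706.52 → $700.
Totals: Orozco $400 + $325 = $725; Delacroix $400 + $50 = $450; Tam $400 + $825 = $1,225; Okafor $400 + $600 = $1,000; Marchetti $400 + $700 = $1,100.

Orozco: $725; Delacroix: $450; Tam: $1,225; Okafor: $1,000; Marchetti: $1,100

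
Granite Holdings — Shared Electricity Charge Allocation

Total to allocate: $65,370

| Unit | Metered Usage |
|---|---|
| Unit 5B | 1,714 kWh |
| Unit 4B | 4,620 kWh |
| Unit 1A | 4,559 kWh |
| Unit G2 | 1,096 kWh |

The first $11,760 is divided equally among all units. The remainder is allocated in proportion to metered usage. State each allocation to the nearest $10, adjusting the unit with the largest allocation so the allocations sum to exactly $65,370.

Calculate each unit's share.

Unit 5B: $10,600 · Unit 4B: $23,600 · Unit 1A: $23,330 · Unit G2: $7,840

First tranche $11,760 split equally: $2,940 each.
Remainder $53,610 by metered usage (total 11,989): Unit 5B 7,664.32 → $7,660; Unit 4B 20,658.79 → $20,660; Unit 1A 20,386.02 → $20,390; Unit G2 4,900.87 → $4,900.
Totals: Unit 5B $2,940 + $7,660 = $10,600; Unit 4B $2,940 + $20,660 = $23,600; Unit 1A $2,940 + $20,390 = $23,330; Unit G2 $2,940 + $4,900 = $7,840.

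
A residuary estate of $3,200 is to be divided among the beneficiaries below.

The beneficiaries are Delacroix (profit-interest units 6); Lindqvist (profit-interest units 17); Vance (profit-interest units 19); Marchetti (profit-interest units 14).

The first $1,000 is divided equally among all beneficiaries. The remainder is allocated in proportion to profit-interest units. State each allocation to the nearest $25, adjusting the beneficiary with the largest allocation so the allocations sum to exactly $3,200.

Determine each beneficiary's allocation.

Delacroix: $475; Lindqvist: $925; Vance: $1,000; Marchetti: $800

$1,000 shared equally gives $250 per beneficiary.
Remainder $2,200 by profit-interest units (total 56): Delacroix 235.71 → $225; Lindqvist 667.86 → $675; Vance 746.43 → $750; Marchetti 550.00 → $550.
Totals: Delacroix $250 + $225 = $475; Lindqvist $250 + $675 = $925; Vance $250 + $750 = $1,000; Marchetti $250 + $550 = $800.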